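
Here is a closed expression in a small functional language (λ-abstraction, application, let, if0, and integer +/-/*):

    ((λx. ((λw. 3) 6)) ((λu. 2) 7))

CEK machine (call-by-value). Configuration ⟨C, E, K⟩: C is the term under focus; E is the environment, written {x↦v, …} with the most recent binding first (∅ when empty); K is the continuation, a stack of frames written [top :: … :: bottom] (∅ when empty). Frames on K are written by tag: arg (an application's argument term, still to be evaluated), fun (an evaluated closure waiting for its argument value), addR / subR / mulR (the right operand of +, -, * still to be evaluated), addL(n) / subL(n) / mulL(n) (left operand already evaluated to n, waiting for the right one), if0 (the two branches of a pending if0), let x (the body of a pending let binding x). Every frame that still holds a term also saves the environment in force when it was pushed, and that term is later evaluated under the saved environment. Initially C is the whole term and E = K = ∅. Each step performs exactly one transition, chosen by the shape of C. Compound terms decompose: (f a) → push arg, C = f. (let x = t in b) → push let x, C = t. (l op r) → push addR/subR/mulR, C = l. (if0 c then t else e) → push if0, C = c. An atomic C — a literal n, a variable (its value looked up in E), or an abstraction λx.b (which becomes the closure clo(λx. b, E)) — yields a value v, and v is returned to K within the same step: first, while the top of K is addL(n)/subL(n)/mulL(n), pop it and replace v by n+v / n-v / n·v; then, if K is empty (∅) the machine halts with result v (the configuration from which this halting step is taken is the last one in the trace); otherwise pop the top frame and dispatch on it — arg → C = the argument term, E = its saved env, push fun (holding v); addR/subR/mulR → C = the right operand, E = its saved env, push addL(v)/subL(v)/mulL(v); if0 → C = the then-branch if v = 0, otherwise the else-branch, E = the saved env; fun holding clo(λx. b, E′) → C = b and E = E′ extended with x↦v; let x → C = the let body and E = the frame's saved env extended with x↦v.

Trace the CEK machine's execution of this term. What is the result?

Answer: 3

Execution trace:
t=0: ⟨C=((λx. ((λw. 3) 6)) ((λu. 2) 7)); E=∅; K=∅⟩
t=1: ⟨C=(λx. ((λw. 3) 6)); E=∅; K=[arg]⟩
t=2: ⟨C=((λu. 2) 7); E=∅; K=[fun]⟩
t=3: ⟨C=(λu. 2); E=∅; K=[arg :: fun]⟩
t=4: ⟨C=7; E=∅; K=[fun :: fun]⟩
t=5: ⟨C=2; E={u↦7}; K=[fun]⟩
t=6: ⟨C=((λw. 3) 6); E={x↦2}; K=∅⟩
t=7: ⟨C=(λw. 3); E={x↦2}; K=[arg]⟩
t=8: ⟨C=6; E={x↦2}; K=[fun]⟩
t=9: ⟨C=3; E={w↦6, x↦2}; K=∅⟩
→ final value 3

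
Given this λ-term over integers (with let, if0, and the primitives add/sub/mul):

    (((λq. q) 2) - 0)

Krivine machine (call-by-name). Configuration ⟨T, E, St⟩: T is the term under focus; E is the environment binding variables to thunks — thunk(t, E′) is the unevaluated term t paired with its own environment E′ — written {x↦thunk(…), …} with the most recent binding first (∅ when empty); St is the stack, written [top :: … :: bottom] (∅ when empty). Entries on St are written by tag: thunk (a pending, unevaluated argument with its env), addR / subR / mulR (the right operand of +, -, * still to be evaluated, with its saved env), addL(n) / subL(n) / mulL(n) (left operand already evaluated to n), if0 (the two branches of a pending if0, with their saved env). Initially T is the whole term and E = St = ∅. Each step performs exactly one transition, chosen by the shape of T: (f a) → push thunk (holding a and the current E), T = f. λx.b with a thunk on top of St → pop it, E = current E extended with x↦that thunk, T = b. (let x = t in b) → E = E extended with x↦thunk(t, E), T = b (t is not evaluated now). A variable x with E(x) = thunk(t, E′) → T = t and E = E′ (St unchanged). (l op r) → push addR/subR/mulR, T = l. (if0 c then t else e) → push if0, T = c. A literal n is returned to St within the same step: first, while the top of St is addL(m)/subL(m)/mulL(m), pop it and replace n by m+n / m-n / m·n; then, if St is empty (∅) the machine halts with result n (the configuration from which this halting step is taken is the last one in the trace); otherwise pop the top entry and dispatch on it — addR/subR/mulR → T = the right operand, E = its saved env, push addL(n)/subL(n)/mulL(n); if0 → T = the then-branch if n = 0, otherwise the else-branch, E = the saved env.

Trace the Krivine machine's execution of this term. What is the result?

Answer: 2

Derivation:
step 0: <T=(((λq. q) 2) - 0), E=∅, St=∅>
step 1: <T=((λq. q) 2), E=∅, St=[subR]>
step 2: <T=(λq. q), E=∅, St=[thunk :: subR]>
step 3: <T=q, E={q↦thunk(2, ∅)}, St=[subR]>
step 4: <T=2, E=∅, St=[subR]>
step 5: <T=0, E=∅, St=[subL(2)]>
→ final value 2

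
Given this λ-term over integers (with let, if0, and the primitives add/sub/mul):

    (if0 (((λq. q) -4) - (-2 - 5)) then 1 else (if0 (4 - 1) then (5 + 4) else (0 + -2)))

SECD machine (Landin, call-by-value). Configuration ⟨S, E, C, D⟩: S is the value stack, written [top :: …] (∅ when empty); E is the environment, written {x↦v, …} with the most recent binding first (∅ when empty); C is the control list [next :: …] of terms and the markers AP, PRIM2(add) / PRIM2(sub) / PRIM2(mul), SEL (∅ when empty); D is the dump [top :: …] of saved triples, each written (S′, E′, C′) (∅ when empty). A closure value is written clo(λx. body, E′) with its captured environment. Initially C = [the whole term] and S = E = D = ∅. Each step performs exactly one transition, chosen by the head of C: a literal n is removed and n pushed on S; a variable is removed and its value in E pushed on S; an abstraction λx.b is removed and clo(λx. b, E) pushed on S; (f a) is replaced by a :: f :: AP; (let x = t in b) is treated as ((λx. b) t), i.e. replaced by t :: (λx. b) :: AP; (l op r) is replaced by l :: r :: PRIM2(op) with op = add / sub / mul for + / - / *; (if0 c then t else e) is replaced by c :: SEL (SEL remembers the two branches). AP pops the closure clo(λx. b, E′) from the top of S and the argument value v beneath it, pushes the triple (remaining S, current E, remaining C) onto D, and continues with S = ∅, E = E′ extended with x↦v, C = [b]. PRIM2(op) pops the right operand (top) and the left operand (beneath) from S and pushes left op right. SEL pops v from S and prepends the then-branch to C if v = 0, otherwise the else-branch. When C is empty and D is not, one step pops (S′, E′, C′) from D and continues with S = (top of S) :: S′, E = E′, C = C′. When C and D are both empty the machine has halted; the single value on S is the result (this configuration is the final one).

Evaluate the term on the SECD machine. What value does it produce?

0. [S=∅ | E=∅ | C=[(if0 (((λq. q) -4) - (-2 - 5)) then 1 else (if0 (4 - 1) then (5 + 4) else (0 + -2)))] | D=∅]
1. [S=∅ | E=∅ | C=[(((λq. q) -4) - (-2 - 5)) :: SEL] | D=∅]
2. [S=∅ | E=∅ | C=[((λq. q) -4) :: (-2 - 5) :: PRIM2(sub) :: SEL] | D=∅]
3. [S=∅ | E=∅ | C=[-4 :: (λq. q) :: AP :: (-2 - 5) :: PRIM2(sub) :: SEL] | D=∅]
4. [S=[-4] | E=∅ | C=[(λq. q) :: AP :: (-2 - 5) :: PRIM2(sub) :: SEL] | D=∅]
5. [S=[clo(λq. q, ∅) :: -4] | E=∅ | C=[AP :: (-2 - 5) :: PRIM2(sub) :: SEL] | D=∅]
6. [S=∅ | E={q↦-4} | C=[q] | D=[(∅, ∅, [(-2 - 5) :: PRIM2(sub) :: SEL])]]
7. [S=[-4] | E={q↦-4} | C=∅ | D=[(∅, ∅, [(-2 - 5) :: PRIM2(sub) :: SEL])]]
8. [S=[-4] | E=∅ | C=[(-2 - 5) :: PRIM2(sub) :: SEL] | D=∅]
9. [S=[-4] | E=∅ | C=[-2 :: 5 :: PRIM2(sub) :: PRIM2(sub) :: SEL] | D=∅]
10. [S=[-2 :: -4] | E=∅ | C=[5 :: PRIM2(sub) :: PRIM2(sub) :: SEL] | D=∅]
11. [S=[5 :: -2 :: -4] | E=∅ | C=[PRIM2(sub) :: PRIM2(sub) :: SEL] | D=∅]
12. [S=[-7 :: -4] | E=∅ | C=[PRIM2(sub) :: SEL] | D=∅]
13. [S=[3] | E=∅ | C=[SEL] | D=∅]
14. [S=∅ | E=∅ | C=[(if0 (4 - 1) then (5 + 4) else (0 + -2))] | D=∅]
15. [S=∅ | E=∅ | C=[(4 - 1) :: SEL] | D=∅]
16. [S=∅ | E=∅ | C=[4 :: 1 :: PRIM2(sub) :: SEL] | D=∅]
17. [S=[4] | E=∅ | C=[1 :: PRIM2(sub) :: SEL] | D=∅]
18. [S=[1 :: 4] | E=∅ | C=[PRIM2(sub) :: SEL] | D=∅]
19. [S=[3] | E=∅ | C=[SEL] | D=∅]
20. [S=∅ | E=∅ | C=[(0 + -2)] | D=∅]
21. [S=∅ | E=∅ | C=[0 :: -2 :: PRIM2(add)] | D=∅]
22. [S=[0] | E=∅ | C=[-2 :: PRIM2(add)] | D=∅]
23. [S=[-2 :: 0] | E=∅ | C=[PRIM2(add)] | D=∅]
24. [S=[-2] | E=∅ | C=∅ | D=∅]
→ final value -2

Answer: -2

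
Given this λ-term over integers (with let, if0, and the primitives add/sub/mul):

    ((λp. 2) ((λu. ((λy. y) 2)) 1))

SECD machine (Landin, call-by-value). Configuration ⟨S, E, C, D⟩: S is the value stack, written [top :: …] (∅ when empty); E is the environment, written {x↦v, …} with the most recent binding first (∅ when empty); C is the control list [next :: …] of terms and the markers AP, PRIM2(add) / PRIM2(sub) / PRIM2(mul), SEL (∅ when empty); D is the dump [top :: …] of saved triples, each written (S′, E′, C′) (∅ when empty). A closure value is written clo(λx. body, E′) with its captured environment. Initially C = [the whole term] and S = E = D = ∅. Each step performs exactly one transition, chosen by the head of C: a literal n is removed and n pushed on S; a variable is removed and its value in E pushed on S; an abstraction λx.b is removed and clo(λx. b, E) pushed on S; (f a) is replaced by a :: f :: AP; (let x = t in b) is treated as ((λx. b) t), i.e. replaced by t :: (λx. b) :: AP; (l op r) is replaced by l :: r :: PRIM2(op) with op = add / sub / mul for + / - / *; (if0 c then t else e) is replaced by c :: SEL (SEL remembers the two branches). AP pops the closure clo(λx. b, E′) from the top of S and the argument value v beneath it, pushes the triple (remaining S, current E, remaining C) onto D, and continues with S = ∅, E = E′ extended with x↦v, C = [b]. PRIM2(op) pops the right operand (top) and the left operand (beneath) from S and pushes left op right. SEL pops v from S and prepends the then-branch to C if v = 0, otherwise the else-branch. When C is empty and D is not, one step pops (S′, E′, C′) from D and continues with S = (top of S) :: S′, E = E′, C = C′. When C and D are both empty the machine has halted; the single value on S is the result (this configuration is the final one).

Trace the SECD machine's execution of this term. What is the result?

Answer: 2

Machine steps:
0. <S=∅, E=∅, C=[((λp. 2) ((λu. ((λy. y) 2)) 1))], D=∅>
1. <S=∅, E=∅, C=[((λu. ((λy. y) 2)) 1) :: (λp. 2) :: AP], D=∅>
2. <S=∅, E=∅, C=[1 :: (λu. ((λy. y) 2)) :: AP :: (λp. 2) :: AP], D=∅>
3. <S=[1], E=∅, C=[(λu. ((λy. y) 2)) :: AP :: (λp. 2) :: AP], D=∅>
4. <S=[clo(λu. ((λy. y) 2), ∅) :: 1], E=∅, C=[AP :: (λp. 2) :: AP], D=∅>
5. <S=∅, E={u↦1}, C=[((λy. y) 2)], D=[(∅, ∅, [(λp. 2) :: AP])]>
6. <S=∅, E={u↦1}, C=[2 :: (λy. y) :: AP], D=[(∅, ∅, [(λp. 2) :: AP])]>
7. <S=[2], E={u↦1}, C=[(λy. y) :: AP], D=[(∅, ∅, [(λp. 2) :: AP])]>
8. <S=[clo(λy. y, {u↦1}) :: 2], E={u↦1}, C=[AP], D=[(∅, ∅, [(λp. 2) :: AP])]>
9. <S=∅, E={y↦2, u↦1}, C=[y], D=[(∅, {u↦1}, ∅) :: (∅, ∅, [(λp. 2) :: AP])]>
10. <S=[2], E={y↦2, u↦1}, C=∅, D=[(∅, {u↦1}, ∅) :: (∅, ∅, [(λp. 2) :: AP])]>
11. <S=[2], E={u↦1}, C=∅, D=[(∅, ∅, [(λp. 2) :: AP])]>
12. <S=[2], E=∅, C=[(λp. 2) :: AP], D=∅>
13. <S=[clo(λp. 2, ∅) :: 2], E=∅, C=[AP], D=∅>
14. <S=∅, E={p↦2}, C=[2], D=[(∅, ∅, ∅)]>
15. <S=[2], E={p↦2}, C=∅, D=[(∅, ∅, ∅)]>
16. <S=[2], E=∅, C=∅, D=∅>
→ final value 2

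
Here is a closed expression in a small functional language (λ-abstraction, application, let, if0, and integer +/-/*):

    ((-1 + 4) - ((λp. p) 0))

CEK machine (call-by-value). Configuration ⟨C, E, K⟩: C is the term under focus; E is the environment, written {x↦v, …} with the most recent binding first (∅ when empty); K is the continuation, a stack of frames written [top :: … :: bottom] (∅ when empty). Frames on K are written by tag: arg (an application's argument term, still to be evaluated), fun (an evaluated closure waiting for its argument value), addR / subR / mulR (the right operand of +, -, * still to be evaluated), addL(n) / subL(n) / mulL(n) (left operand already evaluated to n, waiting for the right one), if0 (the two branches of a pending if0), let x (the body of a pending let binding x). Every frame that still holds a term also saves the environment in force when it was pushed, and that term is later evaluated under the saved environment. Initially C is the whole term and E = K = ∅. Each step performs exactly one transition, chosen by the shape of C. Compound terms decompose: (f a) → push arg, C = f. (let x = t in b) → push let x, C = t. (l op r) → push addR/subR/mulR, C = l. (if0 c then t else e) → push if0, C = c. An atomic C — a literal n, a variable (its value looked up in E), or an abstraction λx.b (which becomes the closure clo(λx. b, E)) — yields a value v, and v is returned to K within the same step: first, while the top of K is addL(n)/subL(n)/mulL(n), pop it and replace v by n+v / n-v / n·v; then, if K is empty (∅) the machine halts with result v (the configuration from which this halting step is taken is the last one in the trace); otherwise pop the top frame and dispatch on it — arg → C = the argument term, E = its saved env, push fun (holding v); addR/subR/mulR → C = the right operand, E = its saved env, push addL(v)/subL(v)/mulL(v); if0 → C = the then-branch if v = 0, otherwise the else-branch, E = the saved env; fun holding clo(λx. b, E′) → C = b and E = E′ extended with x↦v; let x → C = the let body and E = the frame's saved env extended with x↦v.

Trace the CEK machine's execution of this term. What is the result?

Answer: 3

Derivation:
step 0: [C=((-1 + 4) - ((λp. p) 0)) | E=∅ | K=∅]
step 1: [C=(-1 + 4) | E=∅ | K=[subR]]
step 2: [C=-1 | E=∅ | K=[addR :: subR]]
step 3: [C=4 | E=∅ | K=[addL(-1) :: subR]]
step 4: [C=((λp. p) 0) | E=∅ | K=[subL(3)]]
step 5: [C=(λp. p) | E=∅ | K=[arg :: subL(3)]]
step 6: [C=0 | E=∅ | K=[fun :: subL(3)]]
step 7: [C=p | E={p↦0} | K=[subL(3)]]
→ final value 3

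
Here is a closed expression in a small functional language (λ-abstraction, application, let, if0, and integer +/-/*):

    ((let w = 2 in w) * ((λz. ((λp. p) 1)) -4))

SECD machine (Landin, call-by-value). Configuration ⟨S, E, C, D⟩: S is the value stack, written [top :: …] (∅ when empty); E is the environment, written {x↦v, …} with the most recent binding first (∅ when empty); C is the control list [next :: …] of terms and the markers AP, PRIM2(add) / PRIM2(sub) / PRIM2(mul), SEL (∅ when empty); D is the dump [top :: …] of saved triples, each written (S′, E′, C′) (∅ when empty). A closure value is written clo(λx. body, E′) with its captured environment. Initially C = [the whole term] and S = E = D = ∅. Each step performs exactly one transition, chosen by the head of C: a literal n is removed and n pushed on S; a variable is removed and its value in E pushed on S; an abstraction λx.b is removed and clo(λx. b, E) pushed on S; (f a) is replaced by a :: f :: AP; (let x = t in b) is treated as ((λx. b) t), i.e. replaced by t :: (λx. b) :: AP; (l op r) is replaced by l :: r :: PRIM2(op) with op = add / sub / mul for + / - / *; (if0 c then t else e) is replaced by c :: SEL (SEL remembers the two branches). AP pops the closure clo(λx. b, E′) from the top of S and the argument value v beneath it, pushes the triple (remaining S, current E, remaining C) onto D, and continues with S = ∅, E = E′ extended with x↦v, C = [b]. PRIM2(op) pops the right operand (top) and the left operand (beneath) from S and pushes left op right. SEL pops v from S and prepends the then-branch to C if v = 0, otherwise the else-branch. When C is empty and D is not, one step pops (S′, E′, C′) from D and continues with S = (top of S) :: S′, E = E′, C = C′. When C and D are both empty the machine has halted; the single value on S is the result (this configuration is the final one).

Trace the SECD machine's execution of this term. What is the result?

Answer: 2

Machine steps:
t=0: [S=∅ | E=∅ | C=[((let w = 2 in w) * ((λz. ((λp. p) 1)) -4))] | D=∅]
t=1: [S=∅ | E=∅ | C=[(let w = 2 in w) :: ((λz. ((λp. p) 1)) -4) :: PRIM2(mul)] | D=∅]
t=2: [S=∅ | E=∅ | C=[2 :: (λw. w) :: AP :: ((λz. ((λp. p) 1)) -4) :: PRIM2(mul)] | D=∅]
t=3: [S=[2] | E=∅ | C=[(λw. w) :: AP :: ((λz. ((λp. p) 1)) -4) :: PRIM2(mul)] | D=∅]
t=4: [S=[clo(λw. w, ∅) :: 2] | E=∅ | C=[AP :: ((λz. ((λp. p) 1)) -4) :: PRIM2(mul)] | D=∅]
t=5: [S=∅ | E={w↦2} | C=[w] | D=[(∅, ∅, [((λz. ((λp. p) 1)) -4) :: PRIM2(mul)])]]
t=6: [S=[2] | E={w↦2} | C=∅ | D=[(∅, ∅, [((λz. ((λp. p) 1)) -4) :: PRIM2(mul)])]]
t=7: [S=[2] | E=∅ | C=[((λz. ((λp. p) 1)) -4) :: PRIM2(mul)] | D=∅]
t=8: [S=[2] | E=∅ | C=[-4 :: (λz. ((λp. p) 1)) :: AP :: PRIM2(mul)] | D=∅]
t=9: [S=[-4 :: 2] | E=∅ | C=[(λz. ((λp. p) 1)) :: AP :: PRIM2(mul)] | D=∅]
t=10: [S=[clo(λz. ((λp. p) 1), ∅) :: -4 :: 2] | E=∅ | C=[AP :: PRIM2(mul)] | D=∅]
t=11: [S=∅ | E={z↦-4} | C=[((λp. p) 1)] | D=[([2], ∅, [PRIM2(mul)])]]
t=12: [S=∅ | E={z↦-4} | C=[1 :: (λp. p) :: AP] | D=[([2], ∅, [PRIM2(mul)])]]
t=13: [S=[1] | E={z↦-4} | C=[(λp. p) :: AP] | D=[([2], ∅, [PRIM2(mul)])]]
t=14: [S=[clo(λp. p, {z↦-4}) :: 1] | E={z↦-4} | C=[AP] | D=[([2], ∅, [PRIM2(mul)])]]
t=15: [S=∅ | E={p↦1, z↦-4} | C=[p] | D=[(∅, {z↦-4}, ∅) :: ([2], ∅, [PRIM2(mul)])]]
t=16: [S=[1] | E={p↦1, z↦-4} | C=∅ | D=[(∅, {z↦-4}, ∅) :: ([2], ∅, [PRIM2(mul)])]]
t=17: [S=[1] | E={z↦-4} | C=∅ | D=[([2], ∅, [PRIM2(mul)])]]
t=18: [S=[1 :: 2] | E=∅ | C=[PRIM2(mul)] | D=∅]
t=19: [S=[2] | E=∅ | C=∅ | D=∅]
→ final value 2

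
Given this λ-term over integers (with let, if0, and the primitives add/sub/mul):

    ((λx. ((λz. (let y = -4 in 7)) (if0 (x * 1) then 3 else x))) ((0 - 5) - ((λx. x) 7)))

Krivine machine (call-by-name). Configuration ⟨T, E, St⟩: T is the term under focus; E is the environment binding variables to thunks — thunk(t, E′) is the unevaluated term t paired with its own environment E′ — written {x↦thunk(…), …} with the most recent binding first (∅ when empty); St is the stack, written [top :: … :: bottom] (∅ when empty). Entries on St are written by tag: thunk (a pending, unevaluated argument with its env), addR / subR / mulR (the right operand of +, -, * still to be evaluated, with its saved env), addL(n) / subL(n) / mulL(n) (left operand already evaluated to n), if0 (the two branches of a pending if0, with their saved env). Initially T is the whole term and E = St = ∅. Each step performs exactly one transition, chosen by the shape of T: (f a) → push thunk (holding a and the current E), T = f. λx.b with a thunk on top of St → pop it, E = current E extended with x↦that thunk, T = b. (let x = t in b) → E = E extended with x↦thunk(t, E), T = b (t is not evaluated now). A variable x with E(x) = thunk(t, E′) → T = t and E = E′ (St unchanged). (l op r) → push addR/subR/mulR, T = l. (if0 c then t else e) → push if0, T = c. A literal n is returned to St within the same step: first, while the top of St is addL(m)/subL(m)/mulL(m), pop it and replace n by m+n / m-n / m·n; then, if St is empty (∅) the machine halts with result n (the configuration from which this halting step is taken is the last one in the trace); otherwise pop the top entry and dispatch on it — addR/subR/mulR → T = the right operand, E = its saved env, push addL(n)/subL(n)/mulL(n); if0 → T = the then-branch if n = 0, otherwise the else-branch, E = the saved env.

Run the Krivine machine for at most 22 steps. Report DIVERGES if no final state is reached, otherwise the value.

Answer: 7

Execution trace:
[0] [T=((λx. ((λz. (let y = -4 in 7)) (if0 (x * 1) then 3 else x))) ((0 - 5) - ((λx. x) 7))) | E=∅ | St=∅]
[1] [T=(λx. ((λz. (let y = -4 in 7)) (if0 (x * 1) then 3 else x))) | E=∅ | St=[thunk]]
[2] [T=((λz. (let y = -4 in 7)) (if0 (x * 1) then 3 else x)) | E={x↦thunk(((0 - 5) - ((λx. x) 7)), ∅)} | St=∅]
[3] [T=(λz. (let y = -4 in 7)) | E={x↦thunk(((0 - 5) - ((λx. x) 7)), ∅)} | St=[thunk]]
[4] [T=(let y = -4 in 7) | E={z↦thunk((if0 (x * 1) then 3 else x), {x↦thunk(((0 - 5) - ((λx. x) 7)), ∅)}), x↦thunk(((0 - 5) - ((λx. x) 7)), ∅)} | St=∅]
[5] [T=7 | E={y↦thunk(-4, {z↦thunk((if0 (x * 1) then 3 else x), {x↦thunk(((0 - 5) - ((λx. x) 7)), ∅)}), x↦thunk(((0 - 5) - ((λx. x) 7)), ∅)}), z↦thunk((if0 (x * 1) then 3 else x), {x↦thunk(((0 - 5) - ((λx. x) 7)), ∅)}), x↦thunk(((0 - 5) - ((λx. x) 7)), ∅)} | St=∅]
→ final value 7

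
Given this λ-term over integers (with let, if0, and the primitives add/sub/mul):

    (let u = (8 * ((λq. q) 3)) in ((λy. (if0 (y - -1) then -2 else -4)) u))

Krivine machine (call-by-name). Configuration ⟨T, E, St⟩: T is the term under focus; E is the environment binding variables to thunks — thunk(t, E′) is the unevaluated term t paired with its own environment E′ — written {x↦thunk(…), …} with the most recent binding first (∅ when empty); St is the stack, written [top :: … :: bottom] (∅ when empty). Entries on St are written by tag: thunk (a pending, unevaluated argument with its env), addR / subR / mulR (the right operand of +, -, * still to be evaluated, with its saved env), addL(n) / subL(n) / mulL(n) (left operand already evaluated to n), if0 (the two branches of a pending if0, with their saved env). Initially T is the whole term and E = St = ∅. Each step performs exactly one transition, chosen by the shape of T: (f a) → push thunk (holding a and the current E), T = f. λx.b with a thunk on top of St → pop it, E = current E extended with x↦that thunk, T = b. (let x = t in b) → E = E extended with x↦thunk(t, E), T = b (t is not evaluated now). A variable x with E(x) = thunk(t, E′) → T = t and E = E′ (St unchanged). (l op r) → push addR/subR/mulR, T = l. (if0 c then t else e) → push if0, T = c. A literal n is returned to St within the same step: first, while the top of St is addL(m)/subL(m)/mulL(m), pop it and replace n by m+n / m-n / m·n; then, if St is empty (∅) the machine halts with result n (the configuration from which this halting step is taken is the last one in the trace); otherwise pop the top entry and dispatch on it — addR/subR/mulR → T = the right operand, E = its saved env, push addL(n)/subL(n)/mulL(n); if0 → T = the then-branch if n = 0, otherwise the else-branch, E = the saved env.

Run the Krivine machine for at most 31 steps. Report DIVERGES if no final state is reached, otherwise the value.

Answer: -4

Execution trace:
0. <T=(let u = (8 * ((λq. q) 3)) in ((λy. (if0 (y - -1) then -2 else -4)) u)), E=∅, St=∅>
1. <T=((λy. (if0 (y - -1) then -2 else -4)) u), E={u↦thunk((8 * ((λq. q) 3)), ∅)}, St=∅>
2. <T=(λy. (if0 (y - -1) then -2 else -4)), E={u↦thunk((8 * ((λq. q) 3)), ∅)}, St=[thunk]>
3. <T=(if0 (y - -1) then -2 else -4), E={y↦thunk(u, {u↦thunk((8 * ((λq. q) 3)), ∅)}), u↦thunk((8 * ((λq. q) 3)), ∅)}, St=∅>
4. <T=(y - -1), E={y↦thunk(u, {u↦thunk((8 * ((λq. q) 3)), ∅)}), u↦thunk((8 * ((λq. q) 3)), ∅)}, St=[if0]>
5. <T=y, E={y↦thunk(u, {u↦thunk((8 * ((λq. q) 3)), ∅)}), u↦thunk((8 * ((λq. q) 3)), ∅)}, St=[subR :: if0]>
6. <T=u, E={u↦thunk((8 * ((λq. q) 3)), ∅)}, St=[subR :: if0]>
7. <T=(8 * ((λq. q) 3)), E=∅, St=[subR :: if0]>
8. <T=8, E=∅, St=[mulR :: subR :: if0]>
9. <T=((λq. q) 3), E=∅, St=[mulL(8) :: subR :: if0]>
10. <T=(λq. q), E=∅, St=[thunk :: mulL(8) :: subR :: if0]>
11. <T=q, E={q↦thunk(3, ∅)}, St=[mulL(8) :: subR :: if0]>
12. <T=3, E=∅, St=[mulL(8) :: subR :: if0]>
13. <T=-1, E={y↦thunk(u, {u↦thunk((8 * ((λq. q) 3)), ∅)}), u↦thunk((8 * ((λq. q) 3)), ∅)}, St=[subL(24) :: if0]>
14. <T=-4, E={y↦thunk(u, {u↦thunk((8 * ((λq. q) 3)), ∅)}), u↦thunk((8 * ((λq. q) 3)), ∅)}, St=∅>
→ final value -4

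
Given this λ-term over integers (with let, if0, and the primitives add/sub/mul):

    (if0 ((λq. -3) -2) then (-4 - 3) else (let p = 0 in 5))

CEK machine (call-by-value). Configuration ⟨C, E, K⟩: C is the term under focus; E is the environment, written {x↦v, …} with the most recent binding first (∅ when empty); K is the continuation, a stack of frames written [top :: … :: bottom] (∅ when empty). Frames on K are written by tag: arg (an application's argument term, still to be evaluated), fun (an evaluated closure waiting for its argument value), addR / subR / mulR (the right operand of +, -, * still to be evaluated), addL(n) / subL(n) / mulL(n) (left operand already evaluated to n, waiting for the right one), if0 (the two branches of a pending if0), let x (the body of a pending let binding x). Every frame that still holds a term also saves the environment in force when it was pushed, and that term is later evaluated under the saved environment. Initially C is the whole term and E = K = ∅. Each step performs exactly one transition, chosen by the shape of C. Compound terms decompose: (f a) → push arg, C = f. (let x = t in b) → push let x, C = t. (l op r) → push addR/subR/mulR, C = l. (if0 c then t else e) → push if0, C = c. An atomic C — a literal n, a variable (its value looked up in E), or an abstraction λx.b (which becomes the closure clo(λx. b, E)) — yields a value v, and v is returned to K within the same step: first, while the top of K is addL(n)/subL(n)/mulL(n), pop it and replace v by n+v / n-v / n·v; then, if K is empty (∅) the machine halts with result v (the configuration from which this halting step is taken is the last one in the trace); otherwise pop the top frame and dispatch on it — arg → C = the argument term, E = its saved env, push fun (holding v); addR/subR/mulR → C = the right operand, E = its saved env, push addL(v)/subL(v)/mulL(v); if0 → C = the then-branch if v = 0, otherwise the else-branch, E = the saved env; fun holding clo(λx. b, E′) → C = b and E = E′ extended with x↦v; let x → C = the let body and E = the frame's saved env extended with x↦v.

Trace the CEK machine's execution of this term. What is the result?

Answer: 5

Execution trace:
step 0: <C=(if0 ((λq. -3) -2) then (-4 - 3) else (let p = 0 in 5)), E=∅, K=∅>
step 1: <C=((λq. -3) -2), E=∅, K=[if0]>
step 2: <C=(λq. -3), E=∅, K=[arg :: if0]>
step 3: <C=-2, E=∅, K=[fun :: if0]>
step 4: <C=-3, E={q↦-2}, K=[if0]>
step 5: <C=(let p = 0 in 5), E=∅, K=∅>
step 6: <C=0, E=∅, K=[let p]>
step 7: <C=5, E={p↦0}, K=∅>
→ final value 5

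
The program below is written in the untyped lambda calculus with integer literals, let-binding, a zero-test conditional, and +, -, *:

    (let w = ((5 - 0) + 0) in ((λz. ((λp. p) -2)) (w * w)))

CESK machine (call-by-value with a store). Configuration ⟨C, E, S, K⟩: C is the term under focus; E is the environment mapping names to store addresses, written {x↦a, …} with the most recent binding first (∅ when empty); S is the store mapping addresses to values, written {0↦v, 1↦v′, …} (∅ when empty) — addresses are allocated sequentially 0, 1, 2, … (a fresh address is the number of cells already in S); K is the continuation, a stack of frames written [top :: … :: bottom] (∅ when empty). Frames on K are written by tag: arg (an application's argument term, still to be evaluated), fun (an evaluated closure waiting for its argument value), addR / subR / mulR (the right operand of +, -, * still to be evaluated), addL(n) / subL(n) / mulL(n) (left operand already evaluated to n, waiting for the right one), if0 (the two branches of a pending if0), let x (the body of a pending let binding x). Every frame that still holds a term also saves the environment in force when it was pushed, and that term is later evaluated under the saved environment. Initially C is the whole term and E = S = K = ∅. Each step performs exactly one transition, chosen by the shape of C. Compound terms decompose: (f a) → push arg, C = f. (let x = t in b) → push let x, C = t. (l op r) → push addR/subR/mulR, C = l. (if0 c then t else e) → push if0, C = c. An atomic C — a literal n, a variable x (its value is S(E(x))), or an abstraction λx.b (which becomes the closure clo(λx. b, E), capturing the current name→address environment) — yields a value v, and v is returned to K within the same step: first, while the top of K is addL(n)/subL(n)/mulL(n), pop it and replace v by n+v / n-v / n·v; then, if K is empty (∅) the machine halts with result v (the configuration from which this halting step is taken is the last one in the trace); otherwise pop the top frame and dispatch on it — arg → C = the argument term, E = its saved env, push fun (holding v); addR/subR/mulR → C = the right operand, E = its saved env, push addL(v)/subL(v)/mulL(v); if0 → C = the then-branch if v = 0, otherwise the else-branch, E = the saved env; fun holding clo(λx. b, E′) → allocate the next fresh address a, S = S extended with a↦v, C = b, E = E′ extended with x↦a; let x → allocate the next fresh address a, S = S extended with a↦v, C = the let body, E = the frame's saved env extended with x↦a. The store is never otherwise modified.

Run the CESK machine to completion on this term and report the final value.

Answer: -2

Machine steps:
step 0: ⟨C=(let w = ((5 - 0) + 0) in ((λz. ((λp. p) -2)) (w * w))); E=∅; S=∅; K=∅⟩
step 1: ⟨C=((5 - 0) + 0); E=∅; S=∅; K=[let w]⟩
step 2: ⟨C=(5 - 0); E=∅; S=∅; K=[addR :: let w]⟩
step 3: ⟨C=5; E=∅; S=∅; K=[subR :: addR :: let w]⟩
step 4: ⟨C=0; E=∅; S=∅; K=[subL(5) :: addR :: let w]⟩
step 5: ⟨C=0; E=∅; S=∅; K=[addL(5) :: let w]⟩
step 6: ⟨C=((λz. ((λp. p) -2)) (w * w)); E={w↦0}; S={0↦5}; K=∅⟩
step 7: ⟨C=(λz. ((λp. p) -2)); E={w↦0}; S={0↦5}; K=[arg]⟩
step 8: ⟨C=(w * w); E={w↦0}; S={0↦5}; K=[fun]⟩
step 9: ⟨C=w; E={w↦0}; S={0↦5}; K=[mulR :: fun]⟩
step 10: ⟨C=w; E={w↦0}; S={0↦5}; K=[mulL(5) :: fun]⟩
step 11: ⟨C=((λp. p) -2); E={z↦1, w↦0}; S={0↦5, 1↦25}; K=∅⟩
step 12: ⟨C=(λp. p); E={z↦1, w↦0}; S={0↦5, 1↦25}; K=[arg]⟩
step 13: ⟨C=-2; E={z↦1, w↦0}; S={0↦5, 1↦25}; K=[fun]⟩
step 14: ⟨C=p; E={p↦2, z↦1, w↦0}; S={0↦5, 1↦25, 2↦-2}; K=∅⟩
→ final value -2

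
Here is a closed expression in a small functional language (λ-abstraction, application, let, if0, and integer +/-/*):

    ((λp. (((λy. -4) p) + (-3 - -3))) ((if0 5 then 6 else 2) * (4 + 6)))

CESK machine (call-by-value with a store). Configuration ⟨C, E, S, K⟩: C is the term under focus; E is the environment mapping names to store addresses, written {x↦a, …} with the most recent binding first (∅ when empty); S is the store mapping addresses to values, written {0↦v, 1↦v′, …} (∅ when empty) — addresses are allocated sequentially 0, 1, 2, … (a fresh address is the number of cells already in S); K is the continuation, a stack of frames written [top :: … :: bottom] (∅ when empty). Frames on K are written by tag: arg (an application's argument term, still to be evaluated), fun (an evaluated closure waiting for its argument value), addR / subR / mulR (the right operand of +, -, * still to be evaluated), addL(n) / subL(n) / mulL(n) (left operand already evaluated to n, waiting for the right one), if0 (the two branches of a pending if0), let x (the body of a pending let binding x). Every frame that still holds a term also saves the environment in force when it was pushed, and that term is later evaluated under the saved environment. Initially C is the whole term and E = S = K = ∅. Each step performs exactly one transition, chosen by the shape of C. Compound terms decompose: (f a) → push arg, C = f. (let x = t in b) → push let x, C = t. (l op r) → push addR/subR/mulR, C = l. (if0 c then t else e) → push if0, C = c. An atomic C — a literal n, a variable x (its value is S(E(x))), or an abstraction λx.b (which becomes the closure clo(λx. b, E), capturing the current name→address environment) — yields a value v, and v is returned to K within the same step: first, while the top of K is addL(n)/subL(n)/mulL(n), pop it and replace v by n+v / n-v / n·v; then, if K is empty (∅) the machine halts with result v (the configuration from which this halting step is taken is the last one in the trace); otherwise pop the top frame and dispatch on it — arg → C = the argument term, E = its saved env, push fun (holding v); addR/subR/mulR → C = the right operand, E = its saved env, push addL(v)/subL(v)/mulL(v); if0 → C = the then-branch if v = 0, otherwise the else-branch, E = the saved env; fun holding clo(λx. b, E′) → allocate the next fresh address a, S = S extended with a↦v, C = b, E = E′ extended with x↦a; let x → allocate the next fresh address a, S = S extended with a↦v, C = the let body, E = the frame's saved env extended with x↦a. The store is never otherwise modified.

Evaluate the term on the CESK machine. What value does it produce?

0. [C=((λp. (((λy. -4) p) + (-3 - -3))) ((if0 5 then 6 else 2) * (4 + 6))) | E=∅ | S=∅ | K=∅]
1. [C=(λp. (((λy. -4) p) + (-3 - -3))) | E=∅ | S=∅ | K=[arg]]
2. [C=((if0 5 then 6 else 2) * (4 + 6)) | E=∅ | S=∅ | K=[fun]]
3. [C=(if0 5 then 6 else 2) | E=∅ | S=∅ | K=[mulR :: fun]]
4. [C=5 | E=∅ | S=∅ | K=[if0 :: mulR :: fun]]
5. [C=2 | E=∅ | S=∅ | K=[mulR :: fun]]
6. [C=(4 + 6) | E=∅ | S=∅ | K=[mulL(2) :: fun]]
7. [C=4 | E=∅ | S=∅ | K=[addR :: mulL(2) :: fun]]
8. [C=6 | E=∅ | S=∅ | K=[addL(4) :: mulL(2) :: fun]]
9. [C=(((λy. -4) p) + (-3 - -3)) | E={p↦0} | S={0↦20} | K=∅]
10. [C=((λy. -4) p) | E={p↦0} | S={0↦20} | K=[addR]]
11. [C=(λy. -4) | E={p↦0} | S={0↦20} | K=[arg :: addR]]
12. [C=p | E={p↦0} | S={0↦20} | K=[fun :: addR]]
13. [C=-4 | E={y↦1, p↦0} | S={0↦20, 1↦20} | K=[addR]]
14. [C=(-3 - -3) | E={p↦0} | S={0↦20, 1↦20} | K=[addL(-4)]]
15. [C=-3 | E={p↦0} | S={0↦20, 1↦20} | K=[subR :: addL(-4)]]
16. [C=-3 | E={p↦0} | S={0↦20, 1↦20} | K=[subL(-3) :: addL(-4)]]
→ final value -4

Answer: -4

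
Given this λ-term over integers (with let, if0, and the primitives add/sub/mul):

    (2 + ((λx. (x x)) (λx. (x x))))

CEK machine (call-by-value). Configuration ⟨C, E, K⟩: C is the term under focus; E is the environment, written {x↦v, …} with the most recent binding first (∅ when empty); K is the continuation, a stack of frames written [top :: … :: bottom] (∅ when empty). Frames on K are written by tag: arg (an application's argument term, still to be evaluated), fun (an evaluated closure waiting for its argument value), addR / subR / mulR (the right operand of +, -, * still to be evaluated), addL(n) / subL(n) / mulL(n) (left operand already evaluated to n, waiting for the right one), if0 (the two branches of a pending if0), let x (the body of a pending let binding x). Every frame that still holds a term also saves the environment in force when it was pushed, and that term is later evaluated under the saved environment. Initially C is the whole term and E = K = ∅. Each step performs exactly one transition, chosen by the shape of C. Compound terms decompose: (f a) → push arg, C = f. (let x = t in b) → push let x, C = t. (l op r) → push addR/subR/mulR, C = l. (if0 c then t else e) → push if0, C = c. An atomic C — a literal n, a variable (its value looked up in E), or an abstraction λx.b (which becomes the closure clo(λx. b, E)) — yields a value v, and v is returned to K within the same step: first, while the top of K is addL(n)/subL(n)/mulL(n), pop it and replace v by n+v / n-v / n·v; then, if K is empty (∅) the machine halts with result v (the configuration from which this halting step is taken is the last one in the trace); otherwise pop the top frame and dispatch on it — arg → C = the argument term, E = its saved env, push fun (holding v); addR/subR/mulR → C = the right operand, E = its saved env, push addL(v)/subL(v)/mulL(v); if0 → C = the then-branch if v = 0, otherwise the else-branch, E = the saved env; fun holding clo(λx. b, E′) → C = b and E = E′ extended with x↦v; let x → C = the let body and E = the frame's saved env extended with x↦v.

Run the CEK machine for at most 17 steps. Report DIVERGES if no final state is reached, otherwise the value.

[0] <C=(2 + ((λx. (x x)) (λx. (x x)))), E=∅, K=∅>
[1] <C=2, E=∅, K=[addR]>
[2] <C=((λx. (x x)) (λx. (x x))), E=∅, K=[addL(2)]>
[3] <C=(λx. (x x)), E=∅, K=[arg :: addL(2)]>
[4] <C=(λx. (x x)), E=∅, K=[fun :: addL(2)]>
[5] <C=(x x), E={x↦clo(λx. (x x), ∅)}, K=[addL(2)]>
[6] <C=x, E={x↦clo(λx. (x x), ∅)}, K=[arg :: addL(2)]>
[7] <C=x, E={x↦clo(λx. (x x), ∅)}, K=[fun :: addL(2)]>
… configuration repeats with period 3 (steps 5–7 recur indefinitely) …

Answer: DIVERGES (no final state within 17 steps)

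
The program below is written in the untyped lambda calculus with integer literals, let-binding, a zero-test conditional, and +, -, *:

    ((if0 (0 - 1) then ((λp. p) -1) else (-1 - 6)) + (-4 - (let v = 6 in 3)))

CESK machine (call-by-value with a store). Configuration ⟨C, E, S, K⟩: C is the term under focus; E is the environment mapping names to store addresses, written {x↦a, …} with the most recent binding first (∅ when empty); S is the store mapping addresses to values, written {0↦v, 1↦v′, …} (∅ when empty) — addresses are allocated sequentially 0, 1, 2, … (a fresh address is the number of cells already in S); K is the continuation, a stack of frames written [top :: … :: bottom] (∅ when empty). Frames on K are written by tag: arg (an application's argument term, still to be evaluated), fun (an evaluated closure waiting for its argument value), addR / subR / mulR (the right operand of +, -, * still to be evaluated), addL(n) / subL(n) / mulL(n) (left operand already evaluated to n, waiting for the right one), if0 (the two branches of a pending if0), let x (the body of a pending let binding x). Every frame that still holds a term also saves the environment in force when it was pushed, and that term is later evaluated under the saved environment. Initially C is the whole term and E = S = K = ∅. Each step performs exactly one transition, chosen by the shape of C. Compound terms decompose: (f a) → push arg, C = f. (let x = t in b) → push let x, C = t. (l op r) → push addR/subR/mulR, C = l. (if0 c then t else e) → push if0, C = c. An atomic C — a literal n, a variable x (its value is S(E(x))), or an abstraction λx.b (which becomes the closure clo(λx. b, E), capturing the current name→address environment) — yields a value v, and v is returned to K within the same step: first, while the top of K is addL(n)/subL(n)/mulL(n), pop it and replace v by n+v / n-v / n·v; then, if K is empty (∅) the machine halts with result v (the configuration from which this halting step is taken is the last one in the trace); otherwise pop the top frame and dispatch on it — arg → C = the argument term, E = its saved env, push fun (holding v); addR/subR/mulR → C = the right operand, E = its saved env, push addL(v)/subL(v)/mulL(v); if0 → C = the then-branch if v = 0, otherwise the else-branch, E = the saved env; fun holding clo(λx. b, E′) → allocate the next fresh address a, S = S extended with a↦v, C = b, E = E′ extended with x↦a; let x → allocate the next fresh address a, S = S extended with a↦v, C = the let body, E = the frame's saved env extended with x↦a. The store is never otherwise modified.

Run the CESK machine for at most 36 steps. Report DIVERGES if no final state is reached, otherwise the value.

Answer: -14

Derivation:
step 0: <C=((if0 (0 - 1) then ((λp. p) -1) else (-1 - 6)) + (-4 - (let v = 6 in 3))), E=∅, S=∅, K=∅>
step 1: <C=(if0 (0 - 1) then ((λp. p) -1) else (-1 - 6)), E=∅, S=∅, K=[addR]>
step 2: <C=(0 - 1), E=∅, S=∅, K=[if0 :: addR]>
step 3: <C=0, E=∅, S=∅, K=[subR :: if0 :: addR]>
step 4: <C=1, E=∅, S=∅, K=[subL(0) :: if0 :: addR]>
step 5: <C=(-1 - 6), E=∅, S=∅, K=[addR]>
step 6: <C=-1, E=∅, S=∅, K=[subR :: addR]>
step 7: <C=6, E=∅, S=∅, K=[subL(-1) :: addR]>
step 8: <C=(-4 - (let v = 6 in 3)), E=∅, S=∅, K=[addL(-7)]>
step 9: <C=-4, E=∅, S=∅, K=[subR :: addL(-7)]>
step 10: <C=(let v = 6 in 3), E=∅, S=∅, K=[subL(-4) :: addL(-7)]>
step 11: <C=6, E=∅, S=∅, K=[let v :: subL(-4) :: addL(-7)]>
step 12: <C=3, E={v↦0}, S={0↦6}, K=[subL(-4) :: addL(-7)]>
→ final value -14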